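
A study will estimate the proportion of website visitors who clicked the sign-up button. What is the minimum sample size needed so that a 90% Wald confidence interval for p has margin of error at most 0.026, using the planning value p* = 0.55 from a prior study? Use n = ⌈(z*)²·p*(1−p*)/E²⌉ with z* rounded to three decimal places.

For 90% confidence, z* = 1.645.
p*(1−p*) = 0.55·0.45 = 0.2475.
Required n before rounding: 2.706025 × 0.2475 / 0.026² = 990.741.
Rounding up, n = 991.

n = 991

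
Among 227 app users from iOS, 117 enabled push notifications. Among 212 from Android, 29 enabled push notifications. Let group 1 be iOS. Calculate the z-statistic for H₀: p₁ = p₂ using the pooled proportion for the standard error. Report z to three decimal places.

p̂₁ = 117/227 = 0.51542, p̂₂ = 29/212 = 0.13679.
Pooled p̂ = (117+29)/(227+212) = 146/439 = 0.33257.
SE = √[p̂(1−p̂)(1/n₁+1/n₂)] = √[0.33257·0.66743·(1/227+1/212)] ≈ 0.044998.
z = (p̂₁ − p̂₂)/SE = (0.51542 − 0.13679)/0.044998 = 0.37863/0.044998 = 8.414.

z = 8.414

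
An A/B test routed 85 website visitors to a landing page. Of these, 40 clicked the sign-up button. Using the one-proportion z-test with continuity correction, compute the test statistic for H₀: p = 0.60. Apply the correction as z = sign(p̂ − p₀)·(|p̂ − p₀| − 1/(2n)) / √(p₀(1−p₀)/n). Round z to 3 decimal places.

With x = 40 successes in n = 85, p̂ = 0.47059. p̂ − p₀ = -0.129412.
Continuity correction 1/(2n) = 1/170 = 0.005882.
Corrected numerator: |-0.129412| − 0.005882 = 0.123530.
SE₀ = √(0.60·0.40/85) = 0.053137.
z = (−)0.123530/0.053137 = -2.325.

z = -2.325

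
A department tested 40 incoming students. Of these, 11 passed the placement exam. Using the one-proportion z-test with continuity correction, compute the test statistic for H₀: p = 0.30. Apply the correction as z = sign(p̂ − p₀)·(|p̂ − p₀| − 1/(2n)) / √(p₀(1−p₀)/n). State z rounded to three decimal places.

The sample proportion is 11/40 = 0.27500. p̂ − p₀ = -0.025000.
Continuity correction 1/(2n) = 1/80 = 0.012500.
Corrected numerator: |-0.025000| − 0.012500 = 0.012500.
SE₀ = √(0.30·0.70/40) = 0.072457.
z = −0.012500/0.072457 = -0.173.

z = -0.173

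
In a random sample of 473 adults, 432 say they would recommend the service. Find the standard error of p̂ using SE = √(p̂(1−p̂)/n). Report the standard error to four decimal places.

SE = 0.0129

p̂ = 432/473 = 0.91332.
p̂(1−p̂) = 0.91332·0.08668 = 0.079167.
Dividing by n and taking the root: √0.000167372 = 0.0129.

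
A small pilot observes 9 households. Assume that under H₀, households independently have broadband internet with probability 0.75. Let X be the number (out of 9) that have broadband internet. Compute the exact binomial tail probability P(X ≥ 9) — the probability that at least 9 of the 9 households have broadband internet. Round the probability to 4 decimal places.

X ~ Binomial(n=9, p=0.75).
P(X ≥ 9) = C(9,9)·0.75^9·0.25^0.
= 0.075085 = 0.0751.

P = 0.0751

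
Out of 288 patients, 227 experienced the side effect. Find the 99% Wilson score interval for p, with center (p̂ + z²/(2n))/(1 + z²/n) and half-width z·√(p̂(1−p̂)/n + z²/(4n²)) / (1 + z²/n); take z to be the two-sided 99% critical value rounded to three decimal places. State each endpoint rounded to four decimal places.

Here p̂ = 227/288 = 0.78819 and z = 2.576 (z² = 6.635776).
1 + z²/n = 1.023041.
Adjusted center: (0.78819 + z²/(2n))/1.023041 = 0.78170.
Radicand: p̂(1−p̂)/n + z²/(4n²) = 0.000579667 + 0.000020001 = 0.000599668.
Half-width = z·√(radicand)/denom = 2.576·0.024488/1.023041 = 0.06166.
CI: 0.78170 ± 0.06166 = (0.7200, 0.8434).

(0.7200, 0.8434)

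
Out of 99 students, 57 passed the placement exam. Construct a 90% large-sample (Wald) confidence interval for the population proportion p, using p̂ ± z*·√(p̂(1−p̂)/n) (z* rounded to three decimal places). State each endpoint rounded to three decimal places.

(0.494, 0.657)

Sample proportion p̂ = 57/99 = 0.57576.
Standard error of p̂: √(0.244261/99) = √0.002467281 = 0.049672.
The 90% critical value is z* = 1.645.
Margin = 1.645·0.049672 = 0.08171.
CI: 0.57576 ± 0.08171 = (0.494, 0.657).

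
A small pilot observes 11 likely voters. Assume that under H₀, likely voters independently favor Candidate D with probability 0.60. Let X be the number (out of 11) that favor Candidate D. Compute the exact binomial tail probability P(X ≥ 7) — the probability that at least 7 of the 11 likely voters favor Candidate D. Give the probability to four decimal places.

P = 0.5328

X is binomial with n = 11 and p = 0.60.
P(X ≥ 7) = Σ_{j=7}^{11} C(11,j)·0.60^j·0.40^{11−j}.
= 0.236490 + 0.177367 + 0.088684 + 0.026605 + 0.003628 = 0.5328.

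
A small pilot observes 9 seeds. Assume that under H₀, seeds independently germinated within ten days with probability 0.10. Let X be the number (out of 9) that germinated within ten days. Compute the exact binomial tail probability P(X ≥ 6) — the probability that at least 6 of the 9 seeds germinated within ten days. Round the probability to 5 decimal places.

X ~ Binomial(n=9, p=0.10).
P(X ≥ 6) = C(9,6)·0.10^6·0.90^3 + C(9,7)·0.10^7·0.90^2 + C(9,8)·0.10^8·0.90^1 + C(9,9)·0.10^9·0.90^0.
= 0.000061 + 0.000003 + 0.000000 + 0.000000 = 0.00006.

P = 0.00006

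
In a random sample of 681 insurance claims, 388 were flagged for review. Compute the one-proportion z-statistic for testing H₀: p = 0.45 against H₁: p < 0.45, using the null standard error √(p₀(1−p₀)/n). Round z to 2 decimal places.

Sample proportion p̂ = 388/681 = 0.56975.
Null standard error: √(0.45·0.55/681) = √0.000363436 = 0.019064.
z = (0.56975 − 0.45)/0.019064 = 0.11975/0.019064 = 6.28.

z = 6.28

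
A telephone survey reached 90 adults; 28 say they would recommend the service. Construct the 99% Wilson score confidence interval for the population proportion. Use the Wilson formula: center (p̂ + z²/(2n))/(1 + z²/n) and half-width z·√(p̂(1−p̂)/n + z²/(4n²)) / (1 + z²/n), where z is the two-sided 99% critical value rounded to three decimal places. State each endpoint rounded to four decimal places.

(0.2021, 0.4461)

p̂ = 28/90 = 0.31111; z = 2.576, so z² = 6.635776.
1 + z²/n = 1.073731.
Adjusted center: (0.31111 + z²/(2n))/1.073731 = 0.32408.
Radicand: p̂(1−p̂)/n + z²/(4n²) = 0.002381344 + 0.000204808 = 0.002586152.
Half-width = z·√(radicand)/denom = 2.576·0.050854/1.073731 = 0.12200.
So the interval runs from 0.2021 to 0.4461.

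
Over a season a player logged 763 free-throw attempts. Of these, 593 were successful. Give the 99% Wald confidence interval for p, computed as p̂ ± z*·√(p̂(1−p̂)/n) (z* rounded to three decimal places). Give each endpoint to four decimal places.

(0.7384, 0.8160)

The sample proportion is 593/763 = 0.77720.
SE = √(p̂(1−p̂)/n) = √(0.173163/763) = 0.015065.
z* = 2.576 at the 99% level.
Margin = 2.576·0.015065 = 0.03881.
So the interval runs from 0.7384 to 0.8160.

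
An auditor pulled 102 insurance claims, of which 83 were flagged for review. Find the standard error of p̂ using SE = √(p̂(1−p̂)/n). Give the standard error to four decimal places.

SE = 0.0385

Sample proportion p̂ = 83/102 = 0.81373.
p̂(1−p̂) = 0.151573.
SE = √(0.151573/102) = √0.001486010 = 0.0385.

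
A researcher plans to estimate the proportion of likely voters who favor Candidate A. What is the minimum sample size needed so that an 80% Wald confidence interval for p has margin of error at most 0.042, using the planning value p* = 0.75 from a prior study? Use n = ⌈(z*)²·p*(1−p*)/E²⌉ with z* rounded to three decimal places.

n = 175

The 80% critical value is z* = 1.282.
p*(1−p*) = 0.75·0.25 = 0.1875.
(z*)²·p*(1−p*)/E² = 1.643524·0.1875/0.001764 = 174.694.
⌈174.694⌉ = 175.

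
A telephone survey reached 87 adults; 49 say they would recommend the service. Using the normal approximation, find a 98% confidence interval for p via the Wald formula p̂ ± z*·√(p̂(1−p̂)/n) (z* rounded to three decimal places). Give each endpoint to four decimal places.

(0.4395, 0.6869)

With x = 49 successes in n = 87, p̂ = 0.56322.
SE(p̂) = √(0.56322·0.43678/87) = 0.053175.
For 98% confidence, z* = 2.326.
Margin = 2.326·0.053175 = 0.12369.
Interval: 0.56322 ± 0.12369 → (0.4395, 0.6869).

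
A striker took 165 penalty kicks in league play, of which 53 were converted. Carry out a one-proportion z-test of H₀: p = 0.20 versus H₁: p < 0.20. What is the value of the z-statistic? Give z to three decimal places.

z = 3.892

With x = 53 successes in n = 165, p̂ = 0.32121.
SE₀ = √(0.20·0.80/165) = 0.031140.
Test statistic: z = 0.12121/0.031140 = 3.892.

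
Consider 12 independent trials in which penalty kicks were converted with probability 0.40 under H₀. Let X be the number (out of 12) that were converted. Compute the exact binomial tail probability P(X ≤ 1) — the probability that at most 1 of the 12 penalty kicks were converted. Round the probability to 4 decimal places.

X is binomial with n = 12 and p = 0.40.
P(X ≤ 1) = C(12,0)·0.40^0·0.60^12 + C(12,1)·0.40^1·0.60^11.
= 0.002177 + 0.017414 = 0.0196.

P = 0.0196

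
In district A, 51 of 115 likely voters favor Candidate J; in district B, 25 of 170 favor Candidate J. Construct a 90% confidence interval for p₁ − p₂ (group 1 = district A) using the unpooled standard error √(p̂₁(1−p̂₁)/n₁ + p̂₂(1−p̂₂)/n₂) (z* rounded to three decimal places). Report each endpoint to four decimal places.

p̂₁ = 0.44348, p̂₂ = 0.14706, so the observed difference is 0.29642.
SE = √(0.002146133 + 0.000737838) = √0.002883971 = 0.053703.
For 90% confidence, z* = 1.645. Margin of error = 0.08834.
Interval: 0.29642 ± 0.08834 → (0.2081, 0.3848).

(0.2081, 0.3848)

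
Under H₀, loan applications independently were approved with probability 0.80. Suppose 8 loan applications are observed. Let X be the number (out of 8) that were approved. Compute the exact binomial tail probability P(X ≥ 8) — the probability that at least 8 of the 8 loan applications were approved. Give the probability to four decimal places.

P = 0.1678

X ~ Binomial(n=8, p=0.80).
P(X ≥ 8) = C(8,8)·0.80^8·0.20^0.
= 0.167772 = 0.1678.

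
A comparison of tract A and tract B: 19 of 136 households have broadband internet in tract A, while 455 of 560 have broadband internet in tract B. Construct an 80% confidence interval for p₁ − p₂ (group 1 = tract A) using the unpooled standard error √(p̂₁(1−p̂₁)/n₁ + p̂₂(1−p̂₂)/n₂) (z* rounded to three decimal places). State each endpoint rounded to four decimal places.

p̂₁ = 0.13971, p̂₂ = 0.81250, so the observed difference is -0.67279.
SE = √(0.000883736 + 0.000272042) = √0.001155778 = 0.033997.
For 80% confidence, z* = 1.282. Margin = 1.282·0.033997 = 0.04358.
So the interval runs from -0.7164 to -0.6292.

(-0.7164, -0.6292)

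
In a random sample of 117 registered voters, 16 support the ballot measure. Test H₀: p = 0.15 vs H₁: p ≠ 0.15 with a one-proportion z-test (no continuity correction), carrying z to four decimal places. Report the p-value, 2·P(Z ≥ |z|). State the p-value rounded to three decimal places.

With x = 16 successes in n = 117, p̂ = 0.13675.
Null standard error: √(0.15·0.85/117) = √0.001089744 = 0.033011.
z = (p̂ − p₀)/SE = (16/117 − 0.15)/0.033011 ≈ -0.4013.
From the standard normal, 2·P(Z ≥ |z|) = 0.688.

p-value = 0.688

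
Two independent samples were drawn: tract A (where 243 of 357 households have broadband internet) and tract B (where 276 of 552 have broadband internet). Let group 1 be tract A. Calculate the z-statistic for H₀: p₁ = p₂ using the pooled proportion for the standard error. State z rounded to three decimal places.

Sample proportions: p̂₁ = 243/357 = 0.68067 and p̂₂ = 276/552 = 0.50000.
Pooling: p̂ = 519/909 = 0.57096.
Pooled SE = √[0.2449651·0.00461271] ≈ 0.033615.
z = (p̂₁ − p̂₂)/SE = (0.68067 − 0.50000)/0.033615 = 0.18067/0.033615 = 5.375.

z = 5.375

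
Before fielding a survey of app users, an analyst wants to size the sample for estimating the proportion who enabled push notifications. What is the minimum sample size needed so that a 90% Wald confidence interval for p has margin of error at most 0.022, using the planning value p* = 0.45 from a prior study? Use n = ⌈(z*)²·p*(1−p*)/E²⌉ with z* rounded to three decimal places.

z* = 1.645 at the 90% level.
p*(1−p*) = 0.45·0.55 = 0.2475.
(z*)²·p*(1−p*)/E² = 2.706025·0.2475/0.000484 = 1383.763.
⌈1383.763⌉ = 1384.

n = 1384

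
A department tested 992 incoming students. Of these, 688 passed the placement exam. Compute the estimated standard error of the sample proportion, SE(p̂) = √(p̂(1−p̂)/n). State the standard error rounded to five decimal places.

SE = 0.01464

Sample proportion p̂ = 688/992 = 0.69355.
p̂(1−p̂) = 0.212538.
SE = √(0.212538/992) = 0.01464.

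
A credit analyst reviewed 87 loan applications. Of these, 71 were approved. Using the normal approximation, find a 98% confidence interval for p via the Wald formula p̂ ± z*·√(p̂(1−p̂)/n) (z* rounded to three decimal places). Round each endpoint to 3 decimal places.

(0.719, 0.913)

p̂ = 71/87 = 0.81609.
Standard error of p̂: √(0.150086/87) = √0.001725125 = 0.041535.
The 98% critical value is z* = 2.326.
Margin = 2.326·0.041535 = 0.09661.
Interval: 0.81609 ± 0.09661 → (0.719, 0.913).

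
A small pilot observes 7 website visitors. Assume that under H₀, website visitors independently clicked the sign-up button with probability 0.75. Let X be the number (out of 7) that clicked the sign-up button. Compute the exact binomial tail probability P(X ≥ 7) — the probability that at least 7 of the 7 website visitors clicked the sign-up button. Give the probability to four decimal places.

X is binomial with n = 7 and p = 0.75.
P(X ≥ 7) = C(7,7)·0.75^7·0.25^0.
= 0.133484 = 0.1335.

P = 0.1335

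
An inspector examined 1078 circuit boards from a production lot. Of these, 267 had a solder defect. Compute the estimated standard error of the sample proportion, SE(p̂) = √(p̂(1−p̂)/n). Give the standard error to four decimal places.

SE = 0.0131

The sample proportion is 267/1078 = 0.24768.
p̂(1−p̂) = 0.24768·0.75232 = 0.186335.
Dividing by n and taking the root: √0.000172853 = 0.0131.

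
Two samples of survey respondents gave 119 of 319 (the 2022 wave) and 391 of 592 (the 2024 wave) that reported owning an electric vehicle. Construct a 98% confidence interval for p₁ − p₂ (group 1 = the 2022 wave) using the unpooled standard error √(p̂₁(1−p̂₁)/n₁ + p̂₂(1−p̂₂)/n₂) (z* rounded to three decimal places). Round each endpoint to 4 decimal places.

p̂₁ = 0.37304, p̂₂ = 0.66047, so the observed difference is -0.28743.
Unpooled SE = √(p̂₁(1−p̂₁)/n₁ + p̂₂(1−p̂₂)/n₂) = √(0.000733170 + 0.000378798) = 0.033346.
z* = 2.326 at the 98% level. Margin = 2.326·0.033346 = 0.07756.
So the interval runs from -0.3650 to -0.2099.

(-0.3650, -0.2099)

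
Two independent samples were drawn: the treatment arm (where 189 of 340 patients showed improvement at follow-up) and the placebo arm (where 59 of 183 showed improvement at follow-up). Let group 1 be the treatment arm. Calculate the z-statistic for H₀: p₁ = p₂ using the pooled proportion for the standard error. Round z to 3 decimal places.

p̂₁ = 189/340 = 0.55588, p̂₂ = 59/183 = 0.32240.
Pooling: p̂ = 248/523 = 0.47419.
SE = √[p̂(1−p̂)(1/n₁+1/n₂)] = √[0.47419·0.52581·(1/340+1/183)] ≈ 0.045780.
z = (p̂₁ − p̂₂)/SE = (0.55588 − 0.32240)/0.045780 = 0.23348/0.045780 = 5.100.

z = 5.100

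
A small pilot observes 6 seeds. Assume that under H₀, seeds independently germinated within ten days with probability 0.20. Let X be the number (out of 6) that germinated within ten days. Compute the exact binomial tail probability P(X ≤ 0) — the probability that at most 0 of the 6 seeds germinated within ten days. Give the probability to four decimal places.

X is binomial with n = 6 and p = 0.20.
P(X ≤ 0) = C(6,0)·0.20^0·0.80^6.
= 0.262144 = 0.2621.

P = 0.2621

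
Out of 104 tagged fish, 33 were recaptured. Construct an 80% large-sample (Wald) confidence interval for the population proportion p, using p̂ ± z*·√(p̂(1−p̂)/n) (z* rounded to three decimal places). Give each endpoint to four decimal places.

(0.2588, 0.3758)

Sample proportion p̂ = 33/104 = 0.31731.
Standard error of p̂: √(0.216624/104) = √0.002082918 = 0.045639.
The 80% critical value is z* = 1.282.
Margin of error: 1.282 × 0.045639 = 0.05851.
Interval: 0.31731 ± 0.05851 → (0.2588, 0.3758).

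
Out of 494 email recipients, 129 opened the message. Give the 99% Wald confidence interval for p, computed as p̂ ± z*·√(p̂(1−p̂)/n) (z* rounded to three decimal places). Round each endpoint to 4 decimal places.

The sample proportion is 129/494 = 0.26113.
SE = √(p̂(1−p̂)/n) = √(0.192943/494) = 0.019763.
z* = 2.576 at the 99% level.
Margin of error: 2.576 × 0.019763 = 0.05091.
CI: 0.26113 ± 0.05091 = (0.2102, 0.3120).

(0.2102, 0.3120)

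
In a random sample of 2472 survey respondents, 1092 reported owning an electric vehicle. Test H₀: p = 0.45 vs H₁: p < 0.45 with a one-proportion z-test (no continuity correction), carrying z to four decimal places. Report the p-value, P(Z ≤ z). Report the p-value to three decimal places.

The sample proportion is 1092/2472 = 0.44175.
Under H₀, SE = √(p₀(1−p₀)/n) = √(0.45·0.55/2472) = √0.000100121 = 0.010006.
z = (p̂ − p₀)/SE = (1092/2472 − 0.45)/0.010006 ≈ -0.8247.
p-value = P(Z ≤ z) with z = -0.8247 → 0.205.

p-value = 0.205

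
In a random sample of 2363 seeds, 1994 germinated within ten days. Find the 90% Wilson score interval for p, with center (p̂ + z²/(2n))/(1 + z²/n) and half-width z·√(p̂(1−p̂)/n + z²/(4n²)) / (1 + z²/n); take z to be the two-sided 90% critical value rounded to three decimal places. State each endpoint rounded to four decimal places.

(0.8312, 0.8557)

Here p̂ = 1994/2363 = 0.84384 and z = 1.645 (z² = 2.706025).
Denominator 1 + z²/n = 1 + 2.706025/2363 = 1.001145.
Center = (0.84384 + 0.000573)/1.001145 = 0.84345.
Radicand: p̂(1−p̂)/n + z²/(4n²) = 0.000055765 + 0.000000121 = 0.000055886.
Half-width = 1.645·√0.000055886/1.001145 = 0.01228.
Interval: 0.84345 ± 0.01228 → (0.8312, 0.8557).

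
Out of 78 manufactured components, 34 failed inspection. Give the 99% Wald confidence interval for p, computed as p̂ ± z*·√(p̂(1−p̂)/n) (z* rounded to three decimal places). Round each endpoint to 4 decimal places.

(0.2913, 0.5805)

Sample proportion p̂ = 34/78 = 0.43590.
SE(p̂) = √(0.43590·0.56410/78) = 0.056147.
For 99% confidence, z* = 2.576.
Margin = 2.576·0.056147 = 0.14463.
Interval: 0.43590 ± 0.14463 → (0.2913, 0.5805).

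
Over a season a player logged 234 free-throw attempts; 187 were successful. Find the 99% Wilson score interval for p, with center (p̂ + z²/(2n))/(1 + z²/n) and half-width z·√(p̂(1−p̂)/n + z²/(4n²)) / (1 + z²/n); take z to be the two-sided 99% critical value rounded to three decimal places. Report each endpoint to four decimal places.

(0.7239, 0.8579)

p̂ = 187/234 = 0.79915; z = 2.576, so z² = 6.635776.
1 + z²/n = 1.028358.
Adjusted center: (0.79915 + z²/(2n))/1.028358 = 0.79090.
Radicand: p̂(1−p̂)/n + z²/(4n²) = 0.000685949 + 0.000030297 = 0.000716246.
Half-width = 2.576·√0.000716246/1.028358 = 0.06704.
CI: 0.79090 ± 0.06704 = (0.7239, 0.8579).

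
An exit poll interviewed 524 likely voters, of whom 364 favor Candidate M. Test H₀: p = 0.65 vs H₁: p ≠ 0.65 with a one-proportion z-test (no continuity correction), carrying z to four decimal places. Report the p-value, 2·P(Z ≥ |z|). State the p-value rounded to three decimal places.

p-value = 0.032

The sample proportion is 364/524 = 0.69466.
SE₀ = √(0.65·0.35/524) = 0.020837.
Test statistic (full precision, shown to 4 dp): z = (364/524 − 0.65)/SE₀ ≈ 2.1432.
From the standard normal, 2·P(Z ≥ |z|) = 0.032.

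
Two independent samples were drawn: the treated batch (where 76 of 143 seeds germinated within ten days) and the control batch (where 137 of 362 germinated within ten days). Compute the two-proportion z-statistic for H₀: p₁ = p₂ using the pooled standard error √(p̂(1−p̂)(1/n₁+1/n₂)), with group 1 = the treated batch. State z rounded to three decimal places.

p̂₁ = 76/143 = 0.53147, p̂₂ = 137/362 = 0.37845.
Pooling: p̂ = 213/505 = 0.42178.
Pooled SE = √[0.2438820·0.00975544] ≈ 0.048777.
z = (p̂₁ − p̂₂)/SE = (0.53147 − 0.37845)/0.048777 = 0.15302/0.048777 = 3.137.

z = 3.137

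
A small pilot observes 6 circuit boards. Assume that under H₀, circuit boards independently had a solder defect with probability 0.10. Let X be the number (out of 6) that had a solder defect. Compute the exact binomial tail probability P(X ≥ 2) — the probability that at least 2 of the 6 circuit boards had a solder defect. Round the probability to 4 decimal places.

X ~ Binomial(n=6, p=0.10).
P(X ≥ 2) = Σ_{j=2}^{6} C(6,j)·0.10^j·0.90^{6−j}.
= 0.098415 + 0.014580 + 0.001215 + 0.000054 + 0.000001 = 0.1143.

P = 0.1143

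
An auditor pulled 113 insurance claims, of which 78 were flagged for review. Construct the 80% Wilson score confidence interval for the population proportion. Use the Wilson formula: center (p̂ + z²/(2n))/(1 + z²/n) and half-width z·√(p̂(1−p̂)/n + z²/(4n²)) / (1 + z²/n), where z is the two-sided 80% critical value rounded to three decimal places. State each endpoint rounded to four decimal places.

Here p̂ = 78/113 = 0.69027 and z = 1.282 (z² = 1.643524).
1 + z²/n = 1.014544.
Center = (0.69027 + 0.007272)/1.014544 = 0.68754.
Radicand: p̂(1−p̂)/n + z²/(4n²) = 0.001892027 + 0.000032178 = 0.001924205.
Half-width = z·√(radicand)/denom = 1.282·0.043866/1.014544 = 0.05543.
So the interval runs from 0.6321 to 0.7430.

(0.6321, 0.7430)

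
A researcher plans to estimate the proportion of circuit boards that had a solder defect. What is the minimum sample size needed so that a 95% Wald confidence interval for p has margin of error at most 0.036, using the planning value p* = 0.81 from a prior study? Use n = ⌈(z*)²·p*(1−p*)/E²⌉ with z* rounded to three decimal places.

The 95% critical value is z* = 1.960.
p*(1−p*) = 0.1539.
(z*)²·p*(1−p*)/E² = 3.841600·0.1539/0.001296 = 456.190.
Rounding up, n = 457.

n = 457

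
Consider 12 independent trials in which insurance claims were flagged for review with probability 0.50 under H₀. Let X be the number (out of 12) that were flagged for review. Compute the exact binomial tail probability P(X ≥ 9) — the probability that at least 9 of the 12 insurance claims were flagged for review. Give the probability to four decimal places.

P = 0.0730

X ~ Binomial(n=12, p=0.50).
P(X ≥ 9) = C(12,9)·0.50^9·0.50^3 + C(12,10)·0.50^10·0.50^2 + C(12,11)·0.50^11·0.50^1 + C(12,12)·0.50^12·0.50^0.
= 0.053711 + 0.016113 + 0.002930 + 0.000244 = 0.0730.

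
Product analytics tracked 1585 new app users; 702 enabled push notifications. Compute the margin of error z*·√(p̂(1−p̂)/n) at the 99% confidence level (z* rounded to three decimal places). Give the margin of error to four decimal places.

ME = 0.0321

The sample proportion is 702/1585 = 0.44290.
Standard error of p̂: √(0.246740/1585) = √0.000155672 = 0.012477.
For 99% confidence, z* = 2.576.
ME = 2.576·0.012477 = 0.0321.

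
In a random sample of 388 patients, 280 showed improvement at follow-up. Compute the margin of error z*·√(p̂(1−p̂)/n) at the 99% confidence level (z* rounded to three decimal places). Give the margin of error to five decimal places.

With x = 280 successes in n = 388, p̂ = 0.72165.
SE = √(p̂(1−p̂)/n) = √(0.200872/388) = 0.022753.
For 99% confidence, z* = 2.576.
So ME = 0.05861.

ME = 0.05861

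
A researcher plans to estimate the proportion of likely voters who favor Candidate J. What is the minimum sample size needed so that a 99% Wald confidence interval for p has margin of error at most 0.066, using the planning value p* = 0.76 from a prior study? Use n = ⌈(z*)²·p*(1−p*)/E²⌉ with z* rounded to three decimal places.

n = 278

The 99% critical value is z* = 2.576.
p*(1−p*) = 0.76·0.24 = 0.1824.
Required n before rounding: 6.635776 × 0.1824 / 0.066² = 277.862.
Rounding up, n = 278.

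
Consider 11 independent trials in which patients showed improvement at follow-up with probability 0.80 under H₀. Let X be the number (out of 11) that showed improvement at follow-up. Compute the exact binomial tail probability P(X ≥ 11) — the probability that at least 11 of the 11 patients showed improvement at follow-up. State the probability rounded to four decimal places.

P = 0.0859

X is binomial with n = 11 and p = 0.80.
P(X ≥ 11) = C(11,11)·0.80^11·0.20^0.
= 0.085899 = 0.0859.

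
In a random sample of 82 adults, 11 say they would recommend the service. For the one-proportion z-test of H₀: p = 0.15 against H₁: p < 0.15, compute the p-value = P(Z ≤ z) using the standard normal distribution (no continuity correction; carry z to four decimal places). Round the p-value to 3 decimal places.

p̂ = 11/82 = 0.13415.
Null standard error: √(0.15·0.85/82) = √0.001554878 = 0.039432.
z = (p̂ − p₀)/SE = (11/82 − 0.15)/0.039432 ≈ -0.4021.
p-value = P(Z ≤ z) with z = -0.4021 → 0.344.

p-value = 0.344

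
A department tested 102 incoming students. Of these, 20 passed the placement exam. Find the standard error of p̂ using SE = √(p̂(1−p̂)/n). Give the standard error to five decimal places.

Sample proportion p̂ = 20/102 = 0.19608.
p̂(1−p̂) = 0.157633.
SE = √(0.157633/102) = √0.001545422 = 0.03931.

SE = 0.03931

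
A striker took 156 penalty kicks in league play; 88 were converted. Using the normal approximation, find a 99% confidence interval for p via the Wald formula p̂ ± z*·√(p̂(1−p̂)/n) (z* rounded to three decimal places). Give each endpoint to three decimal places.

With x = 88 successes in n = 156, p̂ = 0.56410.
SE(p̂) = √(0.56410·0.43590/156) = 0.039702.
The 99% critical value is z* = 2.576.
Margin = 2.576·0.039702 = 0.10227.
Interval: 0.56410 ± 0.10227 → (0.462, 0.666).

(0.462, 0.666)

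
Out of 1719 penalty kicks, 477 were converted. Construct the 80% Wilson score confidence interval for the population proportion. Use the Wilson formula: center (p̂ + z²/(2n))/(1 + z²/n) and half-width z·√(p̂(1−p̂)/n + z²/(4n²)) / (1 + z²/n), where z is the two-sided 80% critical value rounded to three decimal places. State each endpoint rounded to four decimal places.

(0.2639, 0.2915)

Here p̂ = 477/1719 = 0.27749 and z = 1.282 (z² = 1.643524).
Denominator 1 + z²/n = 1 + 1.643524/1719 = 1.000956.
Center = (0.27749 + 0.000478)/1.000956 = 0.27770.
Radicand: p̂(1−p̂)/n + z²/(4n²) = 0.000116631 + 0.000000139 = 0.000116770.
Half-width = 1.282·√0.000116770/1.000956 = 0.01384.
CI: 0.27770 ± 0.01384 = (0.2639, 0.2915).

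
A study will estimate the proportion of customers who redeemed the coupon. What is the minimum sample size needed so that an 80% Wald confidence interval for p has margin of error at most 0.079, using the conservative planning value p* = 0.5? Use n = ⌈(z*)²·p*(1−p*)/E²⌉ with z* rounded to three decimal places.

n = 66

For 80% confidence, z* = 1.282.
p*(1−p*) = 0.2500.
Required n before rounding: 1.643524 × 0.2500 / 0.079² = 65.836.
Rounding up, n = 66.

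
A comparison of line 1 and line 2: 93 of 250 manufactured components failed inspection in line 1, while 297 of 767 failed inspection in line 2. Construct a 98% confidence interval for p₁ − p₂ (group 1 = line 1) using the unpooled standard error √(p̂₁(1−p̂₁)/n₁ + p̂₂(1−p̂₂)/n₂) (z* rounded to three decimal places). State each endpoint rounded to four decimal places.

(-0.0973, 0.0668)

p̂₁ = 93/250 = 0.37200, p̂₂ = 297/767 = 0.38722; p̂₁ − p̂₂ = -0.01522.
Unpooled SE = √(p̂₁(1−p̂₁)/n₁ + p̂₂(1−p̂₂)/n₂) = √(0.000934464 + 0.000309363) = 0.035268.
z* = 2.326 at the 98% level. Margin = 2.326·0.035268 = 0.08203.
So the interval runs from -0.0973 to 0.0668.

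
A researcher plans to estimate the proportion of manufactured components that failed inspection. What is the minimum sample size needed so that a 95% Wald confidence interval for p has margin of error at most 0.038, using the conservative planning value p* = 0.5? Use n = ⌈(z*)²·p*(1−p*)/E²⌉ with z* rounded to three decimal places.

n = 666

The 95% critical value is z* = 1.960.
p*(1−p*) = 0.50·0.50 = 0.2500.
(z*)²·p*(1−p*)/E² = 3.841600·0.2500/0.001444 = 665.097.
Rounding up, n = 666.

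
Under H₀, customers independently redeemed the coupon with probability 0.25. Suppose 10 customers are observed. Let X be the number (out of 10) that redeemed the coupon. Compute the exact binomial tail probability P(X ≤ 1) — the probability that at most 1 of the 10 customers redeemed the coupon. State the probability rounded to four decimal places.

X ~ Binomial(n=10, p=0.25).
P(X ≤ 1) = C(10,0)·0.25^0·0.75^10 + C(10,1)·0.25^1·0.75^9.
= 0.056314 + 0.187712 = 0.2440.

P = 0.2440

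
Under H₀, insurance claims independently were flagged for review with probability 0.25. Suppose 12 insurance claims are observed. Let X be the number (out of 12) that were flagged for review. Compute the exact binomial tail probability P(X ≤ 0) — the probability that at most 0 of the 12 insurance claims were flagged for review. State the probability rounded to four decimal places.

X is binomial with n = 12 and p = 0.25.
P(X ≤ 0) = C(12,0)·0.25^0·0.75^12.
= 0.031676 = 0.0317.

P = 0.0317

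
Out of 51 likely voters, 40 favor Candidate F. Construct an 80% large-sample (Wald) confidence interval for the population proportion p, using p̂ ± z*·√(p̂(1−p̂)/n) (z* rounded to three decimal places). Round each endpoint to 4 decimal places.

(0.7105, 0.8581)

p̂ = 40/51 = 0.78431.
Standard error of p̂: √(0.169166/51) = √0.003316975 = 0.057593.
For 80% confidence, z* = 1.282.
Margin of error: 1.282 × 0.057593 = 0.07383.
CI: 0.78431 ± 0.07383 = (0.7105, 0.8581).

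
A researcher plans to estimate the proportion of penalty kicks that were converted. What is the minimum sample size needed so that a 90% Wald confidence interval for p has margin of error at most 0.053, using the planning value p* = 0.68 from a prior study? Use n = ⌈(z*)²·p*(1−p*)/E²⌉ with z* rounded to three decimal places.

For 90% confidence, z* = 1.645.
p*(1−p*) = 0.68·0.32 = 0.2176.
(z*)²·p*(1−p*)/E² = 2.706025·0.2176/0.002809 = 209.623.
⌈209.623⌉ = 210.

n = 210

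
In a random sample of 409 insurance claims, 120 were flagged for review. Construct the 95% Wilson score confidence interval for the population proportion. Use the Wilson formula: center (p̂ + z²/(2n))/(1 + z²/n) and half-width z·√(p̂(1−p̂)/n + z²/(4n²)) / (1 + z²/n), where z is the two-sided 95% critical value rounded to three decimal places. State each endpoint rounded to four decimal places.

Here p̂ = 120/409 = 0.29340 and z = 1.960 (z² = 3.841600).
Denominator 1 + z²/n = 1 + 3.841600/409 = 1.009393.
Adjusted center: (0.29340 + z²/(2n))/1.009393 = 0.29532.
Radicand: p̂(1−p̂)/n + z²/(4n²) = 0.000506885 + 0.000005741 = 0.000512626.
Half-width = z·√(radicand)/denom = 1.960·0.022641/1.009393 = 0.04396.
Interval: 0.29532 ± 0.04396 → (0.2514, 0.3393).

(0.2514, 0.3393)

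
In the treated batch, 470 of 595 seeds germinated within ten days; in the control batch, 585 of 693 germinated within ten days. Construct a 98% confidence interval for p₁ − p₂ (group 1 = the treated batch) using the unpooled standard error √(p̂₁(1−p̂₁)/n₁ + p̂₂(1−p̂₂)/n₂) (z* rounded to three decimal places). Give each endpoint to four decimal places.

(-0.1046, -0.0039)

p̂₁ = 470/595 = 0.78992, p̂₂ = 585/693 = 0.84416; p̂₁ − p̂₂ = -0.05424.
SE = √(0.000278905 + 0.000189837) = √0.000468742 = 0.021650.
z* = 2.326 at the 98% level. Margin = 2.326·0.021650 = 0.05036.
Interval: -0.05424 ± 0.05036 → (-0.1046, -0.0039).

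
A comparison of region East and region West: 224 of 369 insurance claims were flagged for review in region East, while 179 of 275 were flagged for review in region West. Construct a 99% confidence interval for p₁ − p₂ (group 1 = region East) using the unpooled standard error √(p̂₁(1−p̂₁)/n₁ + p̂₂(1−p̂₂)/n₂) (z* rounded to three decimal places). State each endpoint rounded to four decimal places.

(-0.1427, 0.0550)

p̂₁ = 224/369 = 0.60705, p̂₂ = 179/275 = 0.65091; p̂₁ − p̂₂ = -0.04386.
Unpooled SE = √(p̂₁(1−p̂₁)/n₁ + p̂₂(1−p̂₂)/n₂) = √(0.000646453 + 0.000826278) = 0.038376.
For 99% confidence, z* = 2.576. Margin = 2.576·0.038376 = 0.09886.
Interval: -0.04386 ± 0.09886 → (-0.1427, 0.0550).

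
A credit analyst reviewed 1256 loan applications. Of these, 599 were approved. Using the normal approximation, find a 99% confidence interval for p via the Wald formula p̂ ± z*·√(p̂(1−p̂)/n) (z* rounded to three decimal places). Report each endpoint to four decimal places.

The sample proportion is 599/1256 = 0.47691.
Standard error of p̂: √(0.249467/1256) = √0.000198620 = 0.014093.
For 99% confidence, z* = 2.576.
Margin of error: 2.576 × 0.014093 = 0.03630.
Interval: 0.47691 ± 0.03630 → (0.4406, 0.5132).

(0.4406, 0.5132)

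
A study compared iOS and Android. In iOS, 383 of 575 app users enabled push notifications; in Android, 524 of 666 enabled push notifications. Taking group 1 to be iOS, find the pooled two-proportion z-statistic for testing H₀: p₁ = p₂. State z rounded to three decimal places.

z = -4.781

p̂₁ = 383/575 = 0.66609, p̂₂ = 524/666 = 0.78679.
Pooling: p̂ = 907/1241 = 0.73086.
SE = √[p̂(1−p̂)(1/n₁+1/n₂)] = √[0.73086·0.26914·(1/575+1/666)] ≈ 0.025248.
z = -0.12070/0.025248 = -4.781.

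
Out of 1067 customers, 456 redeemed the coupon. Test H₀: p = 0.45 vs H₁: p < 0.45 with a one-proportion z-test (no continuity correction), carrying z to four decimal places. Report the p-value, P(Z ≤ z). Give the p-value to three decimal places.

p-value = 0.069

Sample proportion p̂ = 456/1067 = 0.42737.
Under H₀, SE = √(p₀(1−p₀)/n) = √(0.45·0.55/1067) = √0.000231959 = 0.015230.
z = (p̂ − p₀)/SE = (456/1067 − 0.45)/0.015230 ≈ -1.4861.
p-value = P(Z ≤ z) with z = -1.4861 → 0.069.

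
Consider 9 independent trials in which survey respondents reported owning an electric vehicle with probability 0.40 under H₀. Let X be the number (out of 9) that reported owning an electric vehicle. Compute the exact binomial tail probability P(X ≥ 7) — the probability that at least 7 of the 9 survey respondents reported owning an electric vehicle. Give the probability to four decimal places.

P = 0.0250

X is binomial with n = 9 and p = 0.40.
P(X ≥ 7) = C(9,7)·0.40^7·0.60^2 + C(9,8)·0.40^8·0.60^1 + C(9,9)·0.40^9·0.60^0.
= 0.021234 + 0.003539 + 0.000262 = 0.0250.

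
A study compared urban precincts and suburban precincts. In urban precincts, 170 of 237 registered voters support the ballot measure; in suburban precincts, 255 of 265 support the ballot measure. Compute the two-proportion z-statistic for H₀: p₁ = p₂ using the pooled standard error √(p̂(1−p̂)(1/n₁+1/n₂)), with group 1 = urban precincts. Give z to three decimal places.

Sample proportions: p̂₁ = 170/237 = 0.71730 and p̂₂ = 255/265 = 0.96226.
Pooling: p̂ = 425/502 = 0.84661.
Pooled SE = √[0.1298590·0.00799299] ≈ 0.032217.
z = -0.24496/0.032217 = -7.603.

z = -7.603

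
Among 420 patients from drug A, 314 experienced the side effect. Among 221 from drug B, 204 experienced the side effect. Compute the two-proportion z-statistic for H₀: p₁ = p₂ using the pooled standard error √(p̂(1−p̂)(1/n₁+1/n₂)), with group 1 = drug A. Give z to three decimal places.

p̂₁ = 314/420 = 0.74762, p̂₂ = 204/221 = 0.92308.
Pooled p̂ = (314+204)/(420+221) = 518/641 = 0.80811.
SE = √[p̂(1−p̂)(1/n₁+1/n₂)] = √[0.80811·0.19189·(1/420+1/221)] ≈ 0.032724.
z = (p̂₁ − p̂₂)/SE = (0.74762 − 0.92308)/0.032724 = -0.17546/0.032724 = -5.362.

z = -5.362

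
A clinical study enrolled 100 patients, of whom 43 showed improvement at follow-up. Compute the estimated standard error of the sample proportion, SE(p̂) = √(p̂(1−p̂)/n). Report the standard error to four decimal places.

SE = 0.0495

Sample proportion p̂ = 43/100 = 0.43000.
p̂(1−p̂) = 0.43000·0.57000 = 0.245100.
SE = √(0.245100/100) = √0.002451000 = 0.0495.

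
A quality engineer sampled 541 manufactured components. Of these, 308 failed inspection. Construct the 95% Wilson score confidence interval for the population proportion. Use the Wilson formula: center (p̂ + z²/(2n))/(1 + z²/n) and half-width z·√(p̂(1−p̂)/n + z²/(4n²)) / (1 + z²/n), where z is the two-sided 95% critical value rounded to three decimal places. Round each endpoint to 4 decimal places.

p̂ = 308/541 = 0.56932; z = 1.960, so z² = 3.841600.
Denominator 1 + z²/n = 1 + 3.841600/541 = 1.007101.
Adjusted center: (0.56932 + z²/(2n))/1.007101 = 0.56883.
Radicand: p̂(1−p̂)/n + z²/(4n²) = 0.000453226 + 0.000003281 = 0.000456507.
Half-width = 1.960·√0.000456507/1.007101 = 0.04158.
Interval: 0.56883 ± 0.04158 → (0.5272, 0.6104).

(0.5272, 0.6104)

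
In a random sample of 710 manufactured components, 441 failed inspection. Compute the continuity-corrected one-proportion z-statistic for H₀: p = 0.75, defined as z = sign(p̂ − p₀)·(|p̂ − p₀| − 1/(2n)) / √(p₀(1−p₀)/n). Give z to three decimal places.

With x = 441 successes in n = 710, p̂ = 0.62113. p̂ − p₀ = -0.128873.
Continuity correction 1/(2n) = 1/1420 = 0.000704.
Corrected numerator: |-0.128873| − 0.000704 = 0.128169.
Null standard error: √(0.75·0.25/710) = √0.000264085 = 0.016251.
z = (−)0.128169/0.016251 = -7.887.

z = -7.887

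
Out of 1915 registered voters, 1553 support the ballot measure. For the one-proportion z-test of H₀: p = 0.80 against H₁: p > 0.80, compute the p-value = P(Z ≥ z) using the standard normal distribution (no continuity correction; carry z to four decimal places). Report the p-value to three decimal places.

Sample proportion p̂ = 1553/1915 = 0.81097.
Under H₀, SE = √(p₀(1−p₀)/n) = √(0.80·0.20/1915) = √0.000083551 = 0.009141.
Test statistic (full precision, shown to 4 dp): z = (1553/1915 − 0.80)/SE₀ ≈ 1.1997.
p-value = P(Z ≥ z) with z = 1.1997 → 0.115.

p-value = 0.115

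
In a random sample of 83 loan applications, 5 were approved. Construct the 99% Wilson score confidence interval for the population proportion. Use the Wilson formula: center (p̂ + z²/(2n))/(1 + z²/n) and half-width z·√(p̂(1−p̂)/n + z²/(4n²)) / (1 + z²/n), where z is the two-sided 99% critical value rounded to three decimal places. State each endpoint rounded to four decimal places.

(0.0203, 0.1653)

Here p̂ = 5/83 = 0.06024 and z = 2.576 (z² = 6.635776).
Denominator 1 + z²/n = 1 + 6.635776/83 = 1.079949.
Adjusted center: (0.06024 + z²/(2n))/1.079949 = 0.09280.
Radicand: p̂(1−p̂)/n + z²/(4n²) = 0.000682072 + 0.000240811 = 0.000922883.
Half-width = 2.576·√0.000922883/1.079949 = 0.07246.
Interval: 0.09280 ± 0.07246 → (0.0203, 0.1653).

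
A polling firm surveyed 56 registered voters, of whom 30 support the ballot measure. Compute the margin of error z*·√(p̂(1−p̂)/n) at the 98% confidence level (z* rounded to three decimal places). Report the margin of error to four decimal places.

The sample proportion is 30/56 = 0.53571.
SE(p̂) = √(0.53571·0.46429/56) = 0.066645.
For 98% confidence, z* = 2.326.
ME = 2.326·0.066645 = 0.1550.

ME = 0.1550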